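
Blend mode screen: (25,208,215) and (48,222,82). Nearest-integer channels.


Screen: C = 255 - (255-A)×(255-B)/255, rounded to nearest integer
R: 255 - (255-25)×(255-48)/255 = 255 - 47610/255 ≈ 255 - 186.706 = 68.294 → 68
G: 255 - (255-208)×(255-222)/255 = 255 - 1551/255 ≈ 255 - 6.082 = 248.918 → 249
B: 255 - (255-215)×(255-82)/255 = 255 - 6920/255 ≈ 255 - 27.137 = 227.863 → 228
= RGB(68, 249, 228)


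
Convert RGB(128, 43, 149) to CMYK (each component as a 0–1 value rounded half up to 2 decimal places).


R'=128/255≈0.5020, G'=43/255≈0.1686, B'=149/255≈0.5843
K = 1 - max(R',G',B') = 1 - 149/255 = 106/255 = 0.41568… → 0.42
(1-R'-K)/(1-K) simplifies to (max-R)/max with max = 149:
C = (149-128)/149 = 21/149 = 0.14093… → 0.14
M = (149-43)/149 = 106/149 = 0.71140… → 0.71
Y = (149-149)/149 = 0/149 = 0 → 0.00
= CMYK(0.14, 0.71, 0.00, 0.42)


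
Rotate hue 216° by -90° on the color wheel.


New hue = (H + rotation) mod 360
New hue = (216 -90) mod 360
= 126 mod 360
= 126°


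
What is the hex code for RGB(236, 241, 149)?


R = 236 → EC (hex)
G = 241 → F1 (hex)
B = 149 → 95 (hex)
Hex = #ECF195


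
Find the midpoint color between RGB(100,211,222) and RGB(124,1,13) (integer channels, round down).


Midpoint: each channel = ⌊(C₁+C₂)/2⌋
R: ⌊(100+124)/2⌋ = 112
G: ⌊(211+1)/2⌋ = 106
B: ⌊(222+13)/2⌋ = 117
= RGB(112, 106, 117)


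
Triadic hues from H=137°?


Triadic: equally spaced at 120° intervals
H1 = 137°
H2 = (137 + 120) mod 360 = 257°
H3 = (137 + 240) mod 360 = 17°
Triadic = 137°, 257°, 17°


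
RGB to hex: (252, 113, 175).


R = 252 → FC (hex)
G = 113 → 71 (hex)
B = 175 → AF (hex)
Hex = #FC71AF


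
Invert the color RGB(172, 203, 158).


Invert: (255-R, 255-G, 255-B)
R: 255-172 = 83
G: 255-203 = 52
B: 255-158 = 97
= RGB(83, 52, 97)


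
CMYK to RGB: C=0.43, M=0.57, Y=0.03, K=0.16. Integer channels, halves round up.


R = 255 × (1-C) × (1-K) = 255 × 0.57 × 0.84 = 122.094 → 122
G = 255 × (1-M) × (1-K) = 255 × 0.43 × 0.84 = 92.106 → 92
B = 255 × (1-Y) × (1-K) = 255 × 0.97 × 0.84 = 207.774 → 208
= RGB(122, 92, 208)


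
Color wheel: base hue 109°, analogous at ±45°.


Base hue: 109°
Left analog: (109 - 45) mod 360 = 64°
Right analog: (109 + 45) mod 360 = 154°
Analogous hues = 64° and 154°


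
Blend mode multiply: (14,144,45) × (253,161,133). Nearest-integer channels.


Multiply: C = A×B/255, rounded to nearest integer
R: 14×253/255 = 3542/255 ≈ 13.890 → 14
G: 144×161/255 = 23184/255 ≈ 90.918 → 91
B: 45×133/255 = 5985/255 ≈ 23.471 → 23
= RGB(14, 91, 23)


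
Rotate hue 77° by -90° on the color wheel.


New hue = (H + rotation) mod 360
New hue = (77 -90) mod 360
= -13 mod 360
= 347°


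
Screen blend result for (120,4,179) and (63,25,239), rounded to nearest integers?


Screen: C = 255 - (255-A)×(255-B)/255, rounded to nearest integer
R: 255 - (255-120)×(255-63)/255 = 255 - 25920/255 ≈ 255 - 101.647 = 153.353 → 153
G: 255 - (255-4)×(255-25)/255 = 255 - 57730/255 ≈ 255 - 226.392 = 28.608 → 29
B: 255 - (255-179)×(255-239)/255 = 255 - 1216/255 ≈ 255 - 4.769 = 250.231 → 250
= RGB(153, 29, 250)


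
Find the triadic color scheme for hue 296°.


Triadic: equally spaced at 120° intervals
H1 = 296°
H2 = (296 + 120) mod 360 = 56°
H3 = (296 + 240) mod 360 = 176°
Triadic = 296°, 56°, 176°


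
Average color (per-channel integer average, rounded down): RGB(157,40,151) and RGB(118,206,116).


Midpoint: each channel = ⌊(C₁+C₂)/2⌋
R: ⌊(157+118)/2⌋ = 137
G: ⌊(40+206)/2⌋ = 123
B: ⌊(151+116)/2⌋ = 133
= RGB(137, 123, 133)


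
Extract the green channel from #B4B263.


Color: #B4B263
R = B4 = 180
G = B2 = 178
B = 63 = 99
Green = 178


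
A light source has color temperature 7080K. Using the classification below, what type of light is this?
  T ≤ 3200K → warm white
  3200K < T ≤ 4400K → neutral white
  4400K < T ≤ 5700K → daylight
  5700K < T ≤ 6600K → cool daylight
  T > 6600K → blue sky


Temperature: 7080K
7080K > 6600K → blue sky
Classification: blue sky


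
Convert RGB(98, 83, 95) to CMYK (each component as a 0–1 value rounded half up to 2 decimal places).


R'=98/255≈0.3843, G'=83/255≈0.3255, B'=95/255≈0.3725
K = 1 - max(R',G',B') = 1 - 98/255 = 157/255 = 0.61568… → 0.62
(1-R'-K)/(1-K) simplifies to (max-R)/max with max = 98:
C = (98-98)/98 = 0/98 = 0 → 0.00
M = (98-83)/98 = 15/98 = 0.15306… → 0.15
Y = (98-95)/98 = 3/98 = 0.03061… → 0.03
= CMYK(0.00, 0.15, 0.03, 0.62)


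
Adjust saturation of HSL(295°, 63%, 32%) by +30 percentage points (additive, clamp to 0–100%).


Original S = 63%
Adjustment = +30 percentage points
New S = 63 + (30) = 93
Clamp to [0, 100] → 93
= HSL(295°, 93%, 32%)


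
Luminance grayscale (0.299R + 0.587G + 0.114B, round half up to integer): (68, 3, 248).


Gray = 0.299×R + 0.587×G + 0.114×B
Gray = 0.299×68 + 0.587×3 + 0.114×248
Gray = 20.332 + 1.761 + 28.272
Gray = 50.365 → round half up → 50
Gray = 50


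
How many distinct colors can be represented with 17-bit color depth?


Colors = 2^bits = 2^17
= 131,072 colors


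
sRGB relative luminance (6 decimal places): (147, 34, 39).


Linearize each channel (sRGB transfer function): c = v/255; c_lin = c/12.92 if c ≤ 0.04045, else ((c+0.055)/1.055)^2.4
  R: 147/255 ≈ 0.576471 > 0.04045 → ((0.576471+0.055)/1.055)^2.4 ≈ 0.291771
  G: 34/255 ≈ 0.133333 > 0.04045 → ((0.133333+0.055)/1.055)^2.4 ≈ 0.015996
  B: 39/255 ≈ 0.152941 > 0.04045 → ((0.152941+0.055)/1.055)^2.4 ≈ 0.020289
R_lin = 0.291771, G_lin = 0.015996, B_lin = 0.020289
L = 0.2126×R + 0.7152×G + 0.0722×B
L = 0.2126×0.291771 + 0.7152×0.015996 + 0.0722×0.020289
L ≈ 0.074936


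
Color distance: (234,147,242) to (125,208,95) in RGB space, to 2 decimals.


d = √[(R₁-R₂)² + (G₁-G₂)² + (B₁-B₂)²]
d = √[(234-125)² + (147-208)² + (242-95)²]
d = √[11881 + 3721 + 21609]
d = √37211
d ≈ 192.90


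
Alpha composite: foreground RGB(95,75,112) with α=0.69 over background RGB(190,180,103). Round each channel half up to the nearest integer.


C = α×F + (1-α)×B, with 1-α = 0.31
R: 0.69×95 + 0.31×190 = 65.55 + 58.90 = 124.45 → 124
G: 0.69×75 + 0.31×180 = 51.75 + 55.80 = 107.55 → 108
B: 0.69×112 + 0.31×103 = 77.28 + 31.93 = 109.21 → 109
= RGB(124, 108, 109)


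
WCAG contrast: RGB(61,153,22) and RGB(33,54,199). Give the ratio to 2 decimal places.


Linearize each sRGB channel c=v/255: c/12.92 if c ≤ 0.04045 else ((c+0.055)/1.055)^2.4
L = 0.2126×R_lin + 0.7152×G_lin + 0.0722×B_lin
Color 1 (61,153,22):
  R=61: 61/255≈0.2392 > 0.04045 → ((0.2392+0.055)/1.055)^2.4 ≈ 0.04667
  G=153: 153/255≈0.6000 > 0.04045 → ((0.6000+0.055)/1.055)^2.4 ≈ 0.31855
  B=22: 22/255≈0.0863 > 0.04045 → ((0.0863+0.055)/1.055)^2.4 ≈ 0.00802
  L1 = 0.2126×0.04667 + 0.7152×0.31855 + 0.0722×0.00802 ≈ 0.23832
Color 2 (33,54,199):
  R=33: 33/255≈0.1294 > 0.04045 → ((0.1294+0.055)/1.055)^2.4 ≈ 0.01521
  G=54: 54/255≈0.2118 > 0.04045 → ((0.2118+0.055)/1.055)^2.4 ≈ 0.03689
  B=199: 199/255≈0.7804 > 0.04045 → ((0.7804+0.055)/1.055)^2.4 ≈ 0.57112
  L2 = 0.2126×0.01521 + 0.7152×0.03689 + 0.0722×0.57112 ≈ 0.07085
Lighter = 0.23832, Darker = 0.07085
Ratio = (L_lighter + 0.05) / (L_darker + 0.05)
Ratio = (0.23832 + 0.05) / (0.07085 + 0.05) = 0.28832 / 0.12085 ≈ 2.3858
Ratio ≈ 2.39:1


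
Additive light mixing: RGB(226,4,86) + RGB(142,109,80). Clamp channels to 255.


Additive: each channel = min(255, C₁+C₂)
R: 226+142 = 368 → 255
G: 4+109 = 113 → 113
B: 86+80 = 166 → 166
= RGB(255, 113, 166)


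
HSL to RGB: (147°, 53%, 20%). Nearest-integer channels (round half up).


H=147°, S=0.53, L=0.20
C = (1-|2L-1|)×S = (1-|-0.60|)×0.53 = 0.212
H' = H/60 = 147/60 ≈ 2.4500; X = C×(1-|H' mod 2 - 1|) = 0.0954
m = L - C/2 = 0.20 - 0.106 = 0.094
Sector ⌊H'⌋ = 2 → (R',G',B') = (0.0, 0.212, 0.0954)
RGB = ((R'+m)×255, (G'+m)×255, (B'+m)×255) = (23.97, 78.03, 48.297)
Round half up → RGB(24, 78, 48)


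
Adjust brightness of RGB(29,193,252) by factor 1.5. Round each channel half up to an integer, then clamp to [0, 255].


Multiply each channel by 1.5, round half up, clamp to [0, 255]
R: 29×1.5 = 43.5 → round → 44
G: 193×1.5 = 289.5 → round → 290 → clamp → 255
B: 252×1.5 = 378 → clamp → 255
= RGB(44, 255, 255)


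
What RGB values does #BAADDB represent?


BA → 186 (R)
AD → 173 (G)
DB → 219 (B)
= RGB(186, 173, 219)


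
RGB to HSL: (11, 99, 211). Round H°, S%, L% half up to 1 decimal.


Normalize: R'=11/255≈0.0431, G'=99/255≈0.3882, B'=211/255≈0.8275
Max=211/255, Min=11/255, Δ=Max-Min=200/255
L = (Max+Min)/2 = (211+11)/510 = 222/510 = 0.43529… → L = 43.5%
L ≤ 0.5 → S = Δ/(Max+Min) = 200/(211+11) = 200/222 = 0.90090… → S = 90.1%
(the 1/255 factors cancel in S and H, so raw channel differences can be used)
Max is B' → H = 60 × ((R-G)/Δ + 4) = 60 × ((11-99)/200 + 4)
  -88/200 + 4 = -0.44 + 4 = 3.56
  H = 60 × 3.56 = 213.6° → H = 213.6°
= HSL(213.6°, 90.1%, 43.5%)


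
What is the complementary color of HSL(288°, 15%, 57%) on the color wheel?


Complement = opposite side of color wheel = hue + 180°
H' = (288 + 180) mod 360 = 108°
S and L unchanged.
= HSL(108°, 15%, 57%)


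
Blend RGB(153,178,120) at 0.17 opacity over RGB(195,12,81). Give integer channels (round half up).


C = α×F + (1-α)×B, with 1-α = 0.83
R: 0.17×153 + 0.83×195 = 26.01 + 161.85 = 187.86 → 188
G: 0.17×178 + 0.83×12 = 30.26 + 9.96 = 40.22 → 40
B: 0.17×120 + 0.83×81 = 20.40 + 67.23 = 87.63 → 88
= RGB(188, 40, 88)


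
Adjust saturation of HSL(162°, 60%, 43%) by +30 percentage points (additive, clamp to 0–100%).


Original S = 60%
Adjustment = +30 percentage points
New S = 60 + (30) = 90
Clamp to [0, 100] → 90
= HSL(162°, 90%, 43%)


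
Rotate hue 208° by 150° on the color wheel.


New hue = (H + rotation) mod 360
New hue = (208 + 150) mod 360
= 358 mod 360
= 358°


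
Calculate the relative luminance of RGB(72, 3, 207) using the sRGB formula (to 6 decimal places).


Linearize each channel (sRGB transfer function): c = v/255; c_lin = c/12.92 if c ≤ 0.04045, else ((c+0.055)/1.055)^2.4
  R: 72/255 ≈ 0.282353 > 0.04045 → ((0.282353+0.055)/1.055)^2.4 ≈ 0.064803
  G: 3/255 ≈ 0.011765 ≤ 0.04045 → 0.011765/12.92 ≈ 0.000911
  B: 207/255 ≈ 0.811765 > 0.04045 → ((0.811765+0.055)/1.055)^2.4 ≈ 0.623960
R_lin = 0.064803, G_lin = 0.000911, B_lin = 0.623960
L = 0.2126×R + 0.7152×G + 0.0722×B
L = 0.2126×0.064803 + 0.7152×0.000911 + 0.0722×0.623960
L ≈ 0.059478


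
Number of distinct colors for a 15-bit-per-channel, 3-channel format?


Total bits = 15 bits/channel × 3 channels = 45 bits
Distinct colors = 2^45
= 35,184,372,088,832 colors


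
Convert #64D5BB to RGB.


64 → 100 (R)
D5 → 213 (G)
BB → 187 (B)
= RGB(100, 213, 187)


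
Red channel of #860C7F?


Color: #860C7F
R = 86 = 134
G = 0C = 12
B = 7F = 127
Red = 134


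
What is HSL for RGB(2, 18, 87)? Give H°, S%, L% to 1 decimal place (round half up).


Normalize: R'=2/255≈0.0078, G'=18/255≈0.0706, B'=87/255≈0.3412
Max=87/255, Min=2/255, Δ=Max-Min=85/255
L = (Max+Min)/2 = (87+2)/510 = 89/510 = 0.17450… → L = 17.5%
L ≤ 0.5 → S = Δ/(Max+Min) = 85/(87+2) = 85/89 = 0.95505… → S = 95.5%
(the 1/255 factors cancel in S and H, so raw channel differences can be used)
Max is B' → H = 60 × ((R-G)/Δ + 4) = 60 × ((2-18)/85 + 4)
  -16/85 + 4 = -0.1882… + 4 = 3.8117…
  H = 60 × 3.8117… = 228.705…° → H = 228.7°
= HSL(228.7°, 95.5%, 17.5%)


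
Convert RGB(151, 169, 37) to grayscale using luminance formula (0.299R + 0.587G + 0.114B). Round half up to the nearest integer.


Gray = 0.299×R + 0.587×G + 0.114×B
Gray = 0.299×151 + 0.587×169 + 0.114×37
Gray = 45.149 + 99.203 + 4.218
Gray = 148.570 → round half up → 149
Gray = 149


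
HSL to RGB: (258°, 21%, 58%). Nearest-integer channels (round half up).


H=258°, S=0.21, L=0.58
C = (1-|2L-1|)×S = (1-|0.16|)×0.21 = 0.1764
H' = H/60 = 258/60 ≈ 4.3000; X = C×(1-|H' mod 2 - 1|) = 0.05292
m = L - C/2 = 0.58 - 0.0882 = 0.4918
Sector ⌊H'⌋ = 4 → (R',G',B') = (0.05292, 0.0, 0.1764)
RGB = ((R'+m)×255, (G'+m)×255, (B'+m)×255) = (138.9036, 125.409, 170.391)
Round half up → RGB(139, 125, 170)


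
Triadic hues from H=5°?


Triadic: equally spaced at 120° intervals
H1 = 5°
H2 = (5 + 120) mod 360 = 125°
H3 = (5 + 240) mod 360 = 245°
Triadic = 5°, 125°, 245°


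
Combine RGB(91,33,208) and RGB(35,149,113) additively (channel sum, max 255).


Additive: each channel = min(255, C₁+C₂)
R: 91+35 = 126 → 126
G: 33+149 = 182 → 182
B: 208+113 = 321 → 255
= RGB(126, 182, 255)


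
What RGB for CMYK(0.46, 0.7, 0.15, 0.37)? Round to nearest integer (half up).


R = 255 × (1-C) × (1-K) = 255 × 0.54 × 0.63 = 86.751 → 87
G = 255 × (1-M) × (1-K) = 255 × 0.30 × 0.63 = 48.195 → 48
B = 255 × (1-Y) × (1-K) = 255 × 0.85 × 0.63 = 136.5525 → 137
= RGB(87, 48, 137)


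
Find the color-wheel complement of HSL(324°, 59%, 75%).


Complement = opposite side of color wheel = hue + 180°
H' = (324 + 180) mod 360 = 144°
S and L unchanged.
= HSL(144°, 59%, 75%)


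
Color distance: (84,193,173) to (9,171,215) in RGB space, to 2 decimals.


d = √[(R₁-R₂)² + (G₁-G₂)² + (B₁-B₂)²]
d = √[(84-9)² + (193-171)² + (173-215)²]
d = √[5625 + 484 + 1764]
d = √7873
d ≈ 88.73


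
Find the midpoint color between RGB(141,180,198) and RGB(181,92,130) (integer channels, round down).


Midpoint: each channel = ⌊(C₁+C₂)/2⌋
R: ⌊(141+181)/2⌋ = 161
G: ⌊(180+92)/2⌋ = 136
B: ⌊(198+130)/2⌋ = 164
= RGB(161, 136, 164)


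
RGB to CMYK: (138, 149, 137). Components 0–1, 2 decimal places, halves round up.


R'=138/255≈0.5412, G'=149/255≈0.5843, B'=137/255≈0.5373
K = 1 - max(R',G',B') = 1 - 149/255 = 106/255 = 0.41568… → 0.42
(1-R'-K)/(1-K) simplifies to (max-R)/max with max = 149:
C = (149-138)/149 = 11/149 = 0.07382… → 0.07
M = (149-149)/149 = 0/149 = 0 → 0.00
Y = (149-137)/149 = 12/149 = 0.08053… → 0.08
= CMYK(0.07, 0.00, 0.08, 0.42)


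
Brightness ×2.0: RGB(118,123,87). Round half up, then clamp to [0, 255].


Multiply each channel by 2.0, round half up, clamp to [0, 255]
R: 118×2.0 = 236
G: 123×2.0 = 246
B: 87×2.0 = 174
= RGB(236, 246, 174)


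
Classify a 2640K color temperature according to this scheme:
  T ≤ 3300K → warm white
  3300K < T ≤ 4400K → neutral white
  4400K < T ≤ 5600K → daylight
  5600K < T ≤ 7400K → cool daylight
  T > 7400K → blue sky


Temperature: 2640K
2640K ≤ 3300K → warm white
Classification: warm white


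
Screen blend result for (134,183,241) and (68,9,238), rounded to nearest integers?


Screen: C = 255 - (255-A)×(255-B)/255, rounded to nearest integer
R: 255 - (255-134)×(255-68)/255 = 255 - 22627/255 ≈ 255 - 88.733 = 166.267 → 166
G: 255 - (255-183)×(255-9)/255 = 255 - 17712/255 ≈ 255 - 69.459 = 185.541 → 186
B: 255 - (255-241)×(255-238)/255 = 255 - 238/255 ≈ 255 - 0.933 = 254.067 → 254
= RGB(166, 186, 254)


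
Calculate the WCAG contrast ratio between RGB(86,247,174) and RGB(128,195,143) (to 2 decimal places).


Linearize each sRGB channel c=v/255: c/12.92 if c ≤ 0.04045 else ((c+0.055)/1.055)^2.4
L = 0.2126×R_lin + 0.7152×G_lin + 0.0722×B_lin
Color 1 (86,247,174):
  R=86: 86/255≈0.3373 > 0.04045 → ((0.3373+0.055)/1.055)^2.4 ≈ 0.09306
  G=247: 247/255≈0.9686 > 0.04045 → ((0.9686+0.055)/1.055)^2.4 ≈ 0.93011
  B=174: 174/255≈0.6824 > 0.04045 → ((0.6824+0.055)/1.055)^2.4 ≈ 0.42327
  L1 = 0.2126×0.09306 + 0.7152×0.93011 + 0.0722×0.42327 ≈ 0.71556
Color 2 (128,195,143):
  R=128: 128/255≈0.5020 > 0.04045 → ((0.5020+0.055)/1.055)^2.4 ≈ 0.21586
  G=195: 195/255≈0.7647 > 0.04045 → ((0.7647+0.055)/1.055)^2.4 ≈ 0.54572
  B=143: 143/255≈0.5608 > 0.04045 → ((0.5608+0.055)/1.055)^2.4 ≈ 0.27468
  L2 = 0.2126×0.21586 + 0.7152×0.54572 + 0.0722×0.27468 ≈ 0.45603
Lighter = 0.71556, Darker = 0.45603
Ratio = (L_lighter + 0.05) / (L_darker + 0.05)
Ratio = (0.71556 + 0.05) / (0.45603 + 0.05) = 0.76556 / 0.50603 ≈ 1.5129
Ratio ≈ 1.51:1


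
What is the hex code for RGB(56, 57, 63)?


R = 56 → 38 (hex)
G = 57 → 39 (hex)
B = 63 → 3F (hex)
Hex = #38393F


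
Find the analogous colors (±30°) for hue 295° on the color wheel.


Base hue: 295°
Left analog: (295 - 30) mod 360 = 265°
Right analog: (295 + 30) mod 360 = 325°
Analogous hues = 265° and 325°


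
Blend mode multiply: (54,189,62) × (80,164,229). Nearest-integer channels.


Multiply: C = A×B/255, rounded to nearest integer
R: 54×80/255 = 4320/255 ≈ 16.941 → 17
G: 189×164/255 = 30996/255 ≈ 121.553 → 122
B: 62×229/255 = 14198/255 ≈ 55.678 → 56
= RGB(17, 122, 56)


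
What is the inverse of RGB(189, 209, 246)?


Invert: (255-R, 255-G, 255-B)
R: 255-189 = 66
G: 255-209 = 46
B: 255-246 = 9
= RGB(66, 46, 9)


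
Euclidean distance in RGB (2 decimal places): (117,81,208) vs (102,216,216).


d = √[(R₁-R₂)² + (G₁-G₂)² + (B₁-B₂)²]
d = √[(117-102)² + (81-216)² + (208-216)²]
d = √[225 + 18225 + 64]
d = √18514
d ≈ 136.07


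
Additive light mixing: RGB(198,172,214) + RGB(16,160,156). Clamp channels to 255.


Additive: each channel = min(255, C₁+C₂)
R: 198+16 = 214 → 214
G: 172+160 = 332 → 255
B: 214+156 = 370 → 255
= RGB(214, 255, 255)


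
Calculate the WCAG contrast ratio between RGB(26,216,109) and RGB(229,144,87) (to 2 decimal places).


Linearize each sRGB channel c=v/255: c/12.92 if c ≤ 0.04045 else ((c+0.055)/1.055)^2.4
L = 0.2126×R_lin + 0.7152×G_lin + 0.0722×B_lin
Color 1 (26,216,109):
  R=26: 26/255≈0.1020 > 0.04045 → ((0.1020+0.055)/1.055)^2.4 ≈ 0.01033
  G=216: 216/255≈0.8471 > 0.04045 → ((0.8471+0.055)/1.055)^2.4 ≈ 0.68669
  B=109: 109/255≈0.4275 > 0.04045 → ((0.4275+0.055)/1.055)^2.4 ≈ 0.15293
  L1 = 0.2126×0.01033 + 0.7152×0.68669 + 0.0722×0.15293 ≈ 0.50435
Color 2 (229,144,87):
  R=229: 229/255≈0.8980 > 0.04045 → ((0.8980+0.055)/1.055)^2.4 ≈ 0.78354
  G=144: 144/255≈0.5647 > 0.04045 → ((0.5647+0.055)/1.055)^2.4 ≈ 0.27889
  B=87: 87/255≈0.3412 > 0.04045 → ((0.3412+0.055)/1.055)^2.4 ≈ 0.09531
  L2 = 0.2126×0.78354 + 0.7152×0.27889 + 0.0722×0.09531 ≈ 0.37293
Lighter = 0.50435, Darker = 0.37293
Ratio = (L_lighter + 0.05) / (L_darker + 0.05)
Ratio = (0.50435 + 0.05) / (0.37293 + 0.05) = 0.55435 / 0.42293 ≈ 1.3108
Ratio ≈ 1.31:1


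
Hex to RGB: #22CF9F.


22 → 34 (R)
CF → 207 (G)
9F → 159 (B)
= RGB(34, 207, 159)


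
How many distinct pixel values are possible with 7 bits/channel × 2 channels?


Total bits = 7 bits/channel × 2 channels = 14 bits
Distinct pixel values = 2^14
= 16,384 pixel values


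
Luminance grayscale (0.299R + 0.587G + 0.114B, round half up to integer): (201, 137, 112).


Gray = 0.299×R + 0.587×G + 0.114×B
Gray = 0.299×201 + 0.587×137 + 0.114×112
Gray = 60.099 + 80.419 + 12.768
Gray = 153.286 → round half up → 153
Gray = 153


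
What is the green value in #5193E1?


Color: #5193E1
R = 51 = 81
G = 93 = 147
B = E1 = 225
Green = 147


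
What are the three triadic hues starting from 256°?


Triadic: equally spaced at 120° intervals
H1 = 256°
H2 = (256 + 120) mod 360 = 16°
H3 = (256 + 240) mod 360 = 136°
Triadic = 256°, 16°, 136°


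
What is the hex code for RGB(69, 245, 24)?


R = 69 → 45 (hex)
G = 245 → F5 (hex)
B = 24 → 18 (hex)
Hex = #45F518


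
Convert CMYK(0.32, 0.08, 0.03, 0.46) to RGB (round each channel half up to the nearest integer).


R = 255 × (1-C) × (1-K) = 255 × 0.68 × 0.54 = 93.636 → 94
G = 255 × (1-M) × (1-K) = 255 × 0.92 × 0.54 = 126.684 → 127
B = 255 × (1-Y) × (1-K) = 255 × 0.97 × 0.54 = 133.569 → 134
= RGB(94, 127, 134)


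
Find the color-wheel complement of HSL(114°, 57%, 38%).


Complement = opposite side of color wheel = hue + 180°
H' = (114 + 180) mod 360 = 294°
S and L unchanged.
= HSL(294°, 57%, 38%)


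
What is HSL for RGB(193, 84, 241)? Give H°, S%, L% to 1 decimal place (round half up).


Normalize: R'=193/255≈0.7569, G'=84/255≈0.3294, B'=241/255≈0.9451
Max=241/255, Min=84/255, Δ=Max-Min=157/255
L = (Max+Min)/2 = (241+84)/510 = 325/510 = 0.63725… → L = 63.7%
L > 0.5 → S = Δ/(2-Max-Min) = 157/(510-241-84) = 157/185 = 0.84864… → S = 84.9%
(the 1/255 factors cancel in S and H, so raw channel differences can be used)
Max is B' → H = 60 × ((R-G)/Δ + 4) = 60 × ((193-84)/157 + 4)
  109/157 + 4 = 0.6942… + 4 = 4.6942…
  H = 60 × 4.6942… = 281.656…° → H = 281.7°
= HSL(281.7°, 84.9%, 63.7%)


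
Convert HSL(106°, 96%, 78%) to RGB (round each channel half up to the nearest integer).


H=106°, S=0.96, L=0.78
C = (1-|2L-1|)×S = (1-|0.56|)×0.96 = 0.4224
H' = H/60 = 106/60 ≈ 1.7667; X = C×(1-|H' mod 2 - 1|) = 0.09856
m = L - C/2 = 0.78 - 0.2112 = 0.5688
Sector ⌊H'⌋ = 1 → (R',G',B') = (0.09856, 0.4224, 0.0)
RGB = ((R'+m)×255, (G'+m)×255, (B'+m)×255) = (170.1768, 252.756, 145.044)
Round half up → RGB(170, 253, 145)


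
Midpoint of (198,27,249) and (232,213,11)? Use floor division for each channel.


Midpoint: each channel = ⌊(C₁+C₂)/2⌋
R: ⌊(198+232)/2⌋ = 215
G: ⌊(27+213)/2⌋ = 120
B: ⌊(249+11)/2⌋ = 130
= RGB(215, 120, 130)


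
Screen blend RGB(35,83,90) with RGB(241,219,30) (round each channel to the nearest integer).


Screen: C = 255 - (255-A)×(255-B)/255, rounded to nearest integer
R: 255 - (255-35)×(255-241)/255 = 255 - 3080/255 ≈ 255 - 12.078 = 242.922 → 243
G: 255 - (255-83)×(255-219)/255 = 255 - 6192/255 ≈ 255 - 24.282 = 230.718 → 231
B: 255 - (255-90)×(255-30)/255 = 255 - 37125/255 ≈ 255 - 145.588 = 109.412 → 109
= RGB(243, 231, 109)


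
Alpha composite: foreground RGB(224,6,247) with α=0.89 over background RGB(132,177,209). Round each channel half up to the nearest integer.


C = α×F + (1-α)×B, with 1-α = 0.11
R: 0.89×224 + 0.11×132 = 199.36 + 14.52 = 213.88 → 214
G: 0.89×6 + 0.11×177 = 5.34 + 19.47 = 24.81 → 25
B: 0.89×247 + 0.11×209 = 219.83 + 22.99 = 242.82 → 243
= RGB(214, 25, 243)


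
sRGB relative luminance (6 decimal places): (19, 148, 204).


Linearize each channel (sRGB transfer function): c = v/255; c_lin = c/12.92 if c ≤ 0.04045, else ((c+0.055)/1.055)^2.4
  R: 19/255 ≈ 0.074510 > 0.04045 → ((0.074510+0.055)/1.055)^2.4 ≈ 0.006512
  G: 148/255 ≈ 0.580392 > 0.04045 → ((0.580392+0.055)/1.055)^2.4 ≈ 0.296138
  B: 204/255 ≈ 0.800000 > 0.04045 → ((0.800000+0.055)/1.055)^2.4 ≈ 0.603827
R_lin = 0.006512, G_lin = 0.296138, B_lin = 0.603827
L = 0.2126×R + 0.7152×G + 0.0722×B
L = 0.2126×0.006512 + 0.7152×0.296138 + 0.0722×0.603827
L ≈ 0.256779


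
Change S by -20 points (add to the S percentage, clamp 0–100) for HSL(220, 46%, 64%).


Original S = 46%
Adjustment = -20 percentage points
New S = 46 + (-20) = 26
Clamp to [0, 100] → 26
= HSL(220°, 26%, 64%)


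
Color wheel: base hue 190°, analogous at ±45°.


Base hue: 190°
Left analog: (190 - 45) mod 360 = 145°
Right analog: (190 + 45) mod 360 = 235°
Analogous hues = 145° and 235°


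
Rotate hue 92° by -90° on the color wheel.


New hue = (H + rotation) mod 360
New hue = (92 -90) mod 360
= 2 mod 360
= 2°


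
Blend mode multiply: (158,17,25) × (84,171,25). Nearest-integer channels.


Multiply: C = A×B/255, rounded to nearest integer
R: 158×84/255 = 13272/255 ≈ 52.047 → 52
G: 17×171/255 = 2907/255 ≈ 11.400 → 11
B: 25×25/255 = 625/255 ≈ 2.451 → 2
= RGB(52, 11, 2)


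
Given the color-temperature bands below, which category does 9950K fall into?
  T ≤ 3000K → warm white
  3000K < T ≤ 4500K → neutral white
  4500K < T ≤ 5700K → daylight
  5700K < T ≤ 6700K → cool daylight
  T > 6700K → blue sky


Temperature: 9950K
9950K > 6700K → blue sky
Classification: blue sky


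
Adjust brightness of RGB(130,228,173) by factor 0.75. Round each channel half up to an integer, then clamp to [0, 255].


Multiply each channel by 0.75, round half up, clamp to [0, 255]
R: 130×0.75 = 97.5 → round → 98
G: 228×0.75 = 171
B: 173×0.75 = 129.75 → round → 130
= RGB(98, 171, 130)


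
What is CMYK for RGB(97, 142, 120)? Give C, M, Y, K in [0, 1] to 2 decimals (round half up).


R'=97/255≈0.3804, G'=142/255≈0.5569, B'=120/255≈0.4706
K = 1 - max(R',G',B') = 1 - 142/255 = 113/255 = 0.44313… → 0.44
(1-R'-K)/(1-K) simplifies to (max-R)/max with max = 142:
C = (142-97)/142 = 45/142 = 0.31690… → 0.32
M = (142-142)/142 = 0/142 = 0 → 0.00
Y = (142-120)/142 = 22/142 = 0.15492… → 0.15
= CMYK(0.32, 0.00, 0.15, 0.44)


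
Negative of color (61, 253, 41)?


Invert: (255-R, 255-G, 255-B)
R: 255-61 = 194
G: 255-253 = 2
B: 255-41 = 214
= RGB(194, 2, 214)


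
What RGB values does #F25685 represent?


F2 → 242 (R)
56 → 86 (G)
85 → 133 (B)
= RGB(242, 86, 133)


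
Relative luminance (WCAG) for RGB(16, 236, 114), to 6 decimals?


Linearize each channel (sRGB transfer function): c = v/255; c_lin = c/12.92 if c ≤ 0.04045, else ((c+0.055)/1.055)^2.4
  R: 16/255 ≈ 0.062745 > 0.04045 → ((0.062745+0.055)/1.055)^2.4 ≈ 0.005182
  G: 236/255 ≈ 0.925490 > 0.04045 → ((0.925490+0.055)/1.055)^2.4 ≈ 0.838799
  B: 114/255 ≈ 0.447059 > 0.04045 → ((0.447059+0.055)/1.055)^2.4 ≈ 0.168269
R_lin = 0.005182, G_lin = 0.838799, B_lin = 0.168269
L = 0.2126×R + 0.7152×G + 0.0722×B
L = 0.2126×0.005182 + 0.7152×0.838799 + 0.0722×0.168269
L ≈ 0.613160


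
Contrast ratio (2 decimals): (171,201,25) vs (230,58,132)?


Linearize each sRGB channel c=v/255: c/12.92 if c ≤ 0.04045 else ((c+0.055)/1.055)^2.4
L = 0.2126×R_lin + 0.7152×G_lin + 0.0722×B_lin
Color 1 (171,201,25):
  R=171: 171/255≈0.6706 > 0.04045 → ((0.6706+0.055)/1.055)^2.4 ≈ 0.40724
  G=201: 201/255≈0.7882 > 0.04045 → ((0.7882+0.055)/1.055)^2.4 ≈ 0.58408
  B=25: 25/255≈0.0980 > 0.04045 → ((0.0980+0.055)/1.055)^2.4 ≈ 0.00972
  L1 = 0.2126×0.40724 + 0.7152×0.58408 + 0.0722×0.00972 ≈ 0.50501
Color 2 (230,58,132):
  R=230: 230/255≈0.9020 > 0.04045 → ((0.9020+0.055)/1.055)^2.4 ≈ 0.79130
  G=58: 58/255≈0.2275 > 0.04045 → ((0.2275+0.055)/1.055)^2.4 ≈ 0.04231
  B=132: 132/255≈0.5176 > 0.04045 → ((0.5176+0.055)/1.055)^2.4 ≈ 0.23074
  L2 = 0.2126×0.79130 + 0.7152×0.04231 + 0.0722×0.23074 ≈ 0.21515
Lighter = 0.50501, Darker = 0.21515
Ratio = (L_lighter + 0.05) / (L_darker + 0.05)
Ratio = (0.50501 + 0.05) / (0.21515 + 0.05) = 0.55501 / 0.26515 ≈ 2.0932
Ratio ≈ 2.09:1


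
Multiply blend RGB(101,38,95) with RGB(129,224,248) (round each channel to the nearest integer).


Multiply: C = A×B/255, rounded to nearest integer
R: 101×129/255 = 13029/255 ≈ 51.094 → 51
G: 38×224/255 = 8512/255 ≈ 33.380 → 33
B: 95×248/255 = 23560/255 ≈ 92.392 → 92
= RGB(51, 33, 92)


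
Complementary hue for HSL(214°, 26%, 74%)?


Complement = opposite side of color wheel = hue + 180°
H' = (214 + 180) mod 360 = 34°
S and L unchanged.
= HSL(34°, 26%, 74%)


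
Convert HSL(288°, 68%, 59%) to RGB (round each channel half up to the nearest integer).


H=288°, S=0.68, L=0.59
C = (1-|2L-1|)×S = (1-|0.18|)×0.68 = 0.5576
H' = H/60 = 288/60 ≈ 4.8000; X = C×(1-|H' mod 2 - 1|) = 0.44608
m = L - C/2 = 0.59 - 0.2788 = 0.3112
Sector ⌊H'⌋ = 4 → (R',G',B') = (0.44608, 0.0, 0.5576)
RGB = ((R'+m)×255, (G'+m)×255, (B'+m)×255) = (193.1064, 79.356, 221.544)
Round half up → RGB(193, 79, 222)


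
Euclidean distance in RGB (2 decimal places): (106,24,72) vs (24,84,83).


d = √[(R₁-R₂)² + (G₁-G₂)² + (B₁-B₂)²]
d = √[(106-24)² + (24-84)² + (72-83)²]
d = √[6724 + 3600 + 121]
d = √10445
d ≈ 102.20


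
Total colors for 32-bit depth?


Colors = 2^bits = 2^32
= 4,294,967,296 colors


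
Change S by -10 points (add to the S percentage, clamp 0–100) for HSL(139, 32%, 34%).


Original S = 32%
Adjustment = -10 percentage points
New S = 32 + (-10) = 22
Clamp to [0, 100] → 22
= HSL(139°, 22%, 34%)


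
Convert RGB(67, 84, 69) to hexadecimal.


R = 67 → 43 (hex)
G = 84 → 54 (hex)
B = 69 → 45 (hex)
Hex = #435445


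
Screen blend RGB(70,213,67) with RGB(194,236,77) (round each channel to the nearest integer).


Screen: C = 255 - (255-A)×(255-B)/255, rounded to nearest integer
R: 255 - (255-70)×(255-194)/255 = 255 - 11285/255 ≈ 255 - 44.255 = 210.745 → 211
G: 255 - (255-213)×(255-236)/255 = 255 - 798/255 ≈ 255 - 3.129 = 251.871 → 252
B: 255 - (255-67)×(255-77)/255 = 255 - 33464/255 ≈ 255 - 131.231 = 123.769 → 124
= RGB(211, 252, 124)


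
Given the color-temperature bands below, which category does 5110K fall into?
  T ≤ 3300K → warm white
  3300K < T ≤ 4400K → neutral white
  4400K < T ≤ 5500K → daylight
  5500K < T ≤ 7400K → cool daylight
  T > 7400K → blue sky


Temperature: 5110K
4400K < 5110K ≤ 5500K → daylight
Classification: daylight


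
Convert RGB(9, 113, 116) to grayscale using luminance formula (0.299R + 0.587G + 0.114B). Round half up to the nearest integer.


Gray = 0.299×R + 0.587×G + 0.114×B
Gray = 0.299×9 + 0.587×113 + 0.114×116
Gray = 2.691 + 66.331 + 13.224
Gray = 82.246 → round half up → 82
Gray = 82


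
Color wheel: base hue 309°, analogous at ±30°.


Base hue: 309°
Left analog: (309 - 30) mod 360 = 279°
Right analog: (309 + 30) mod 360 = 339°
Analogous hues = 279° and 339°


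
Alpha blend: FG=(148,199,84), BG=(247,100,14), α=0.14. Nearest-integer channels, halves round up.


C = α×F + (1-α)×B, with 1-α = 0.86
R: 0.14×148 + 0.86×247 = 20.72 + 212.42 = 233.14 → 233
G: 0.14×199 + 0.86×100 = 27.86 + 86.00 = 113.86 → 114
B: 0.14×84 + 0.86×14 = 11.76 + 12.04 = 23.80 → 24
= RGB(233, 114, 24)


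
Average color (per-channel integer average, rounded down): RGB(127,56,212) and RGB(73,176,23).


Midpoint: each channel = ⌊(C₁+C₂)/2⌋
R: ⌊(127+73)/2⌋ = 100
G: ⌊(56+176)/2⌋ = 116
B: ⌊(212+23)/2⌋ = 117
= RGB(100, 116, 117)


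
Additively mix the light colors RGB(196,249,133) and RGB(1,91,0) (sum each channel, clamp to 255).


Additive: each channel = min(255, C₁+C₂)
R: 196+1 = 197 → 197
G: 249+91 = 340 → 255
B: 133+0 = 133 → 133
= RGB(197, 255, 133)


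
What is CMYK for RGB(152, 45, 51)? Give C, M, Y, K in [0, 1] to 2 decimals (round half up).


R'=152/255≈0.5961, G'=45/255≈0.1765, B'=51/255≈0.2000
K = 1 - max(R',G',B') = 1 - 152/255 = 103/255 = 0.40392… → 0.40
(1-R'-K)/(1-K) simplifies to (max-R)/max with max = 152:
C = (152-152)/152 = 0/152 = 0 → 0.00
M = (152-45)/152 = 107/152 = 0.70394… → 0.70
Y = (152-51)/152 = 101/152 = 0.66447… → 0.66
= CMYK(0.00, 0.70, 0.66, 0.40)


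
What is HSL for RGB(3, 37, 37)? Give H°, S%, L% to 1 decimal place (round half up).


Normalize: R'=3/255≈0.0118, G'=37/255≈0.1451, B'=37/255≈0.1451
Max=37/255, Min=3/255, Δ=Max-Min=34/255
L = (Max+Min)/2 = (37+3)/510 = 40/510 = 0.07843… → L = 7.8%
L ≤ 0.5 → S = Δ/(Max+Min) = 34/(37+3) = 34/40 = 0.85 → S = 85.0%
(the 1/255 factors cancel in S and H, so raw channel differences can be used)
Max is G' → H = 60 × ((B-R)/Δ + 2) = 60 × ((37-3)/34 + 2)
  34/34 + 2 = 1 + 2 = 3
  H = 60 × 3 = 180° → H = 180.0°
= HSL(180.0°, 85.0%, 7.8%)


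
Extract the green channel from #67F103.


Color: #67F103
R = 67 = 103
G = F1 = 241
B = 03 = 3
Green = 241


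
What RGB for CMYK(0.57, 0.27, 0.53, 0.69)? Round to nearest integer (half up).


R = 255 × (1-C) × (1-K) = 255 × 0.43 × 0.31 = 33.9915 → 34
G = 255 × (1-M) × (1-K) = 255 × 0.73 × 0.31 = 57.7065 → 58
B = 255 × (1-Y) × (1-K) = 255 × 0.47 × 0.31 = 37.1535 → 37
= RGB(34, 58, 37)


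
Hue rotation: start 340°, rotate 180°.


New hue = (H + rotation) mod 360
New hue = (340 + 180) mod 360
= 520 mod 360
= 160°


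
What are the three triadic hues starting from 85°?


Triadic: equally spaced at 120° intervals
H1 = 85°
H2 = (85 + 120) mod 360 = 205°
H3 = (85 + 240) mod 360 = 325°
Triadic = 85°, 205°, 325°


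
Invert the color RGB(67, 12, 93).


Invert: (255-R, 255-G, 255-B)
R: 255-67 = 188
G: 255-12 = 243
B: 255-93 = 162
= RGB(188, 243, 162)


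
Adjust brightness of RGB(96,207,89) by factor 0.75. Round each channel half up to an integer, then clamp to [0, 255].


Multiply each channel by 0.75, round half up, clamp to [0, 255]
R: 96×0.75 = 72
G: 207×0.75 = 155.25 → round → 155
B: 89×0.75 = 66.75 → round → 67
= RGB(72, 155, 67)


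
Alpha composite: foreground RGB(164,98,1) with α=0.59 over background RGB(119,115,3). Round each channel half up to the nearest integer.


C = α×F + (1-α)×B, with 1-α = 0.41
R: 0.59×164 + 0.41×119 = 96.76 + 48.79 = 145.55 → 146
G: 0.59×98 + 0.41×115 = 57.82 + 47.15 = 104.97 → 105
B: 0.59×1 + 0.41×3 = 0.59 + 1.23 = 1.82 → 2
= RGB(146, 105, 2)


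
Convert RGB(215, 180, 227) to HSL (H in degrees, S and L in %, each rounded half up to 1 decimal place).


Normalize: R'=215/255≈0.8431, G'=180/255≈0.7059, B'=227/255≈0.8902
Max=227/255, Min=180/255, Δ=Max-Min=47/255
L = (Max+Min)/2 = (227+180)/510 = 407/510 = 0.79803… → L = 79.8%
L > 0.5 → S = Δ/(2-Max-Min) = 47/(510-227-180) = 47/103 = 0.45631… → S = 45.6%
(the 1/255 factors cancel in S and H, so raw channel differences can be used)
Max is B' → H = 60 × ((R-G)/Δ + 4) = 60 × ((215-180)/47 + 4)
  35/47 + 4 = 0.7446… + 4 = 4.7446…
  H = 60 × 4.7446… = 284.680…° → H = 284.7°
= HSL(284.7°, 45.6%, 79.8%)


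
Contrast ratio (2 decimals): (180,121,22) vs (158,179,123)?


Linearize each sRGB channel c=v/255: c/12.92 if c ≤ 0.04045 else ((c+0.055)/1.055)^2.4
L = 0.2126×R_lin + 0.7152×G_lin + 0.0722×B_lin
Color 1 (180,121,22):
  R=180: 180/255≈0.7059 > 0.04045 → ((0.7059+0.055)/1.055)^2.4 ≈ 0.45641
  G=121: 121/255≈0.4745 > 0.04045 → ((0.4745+0.055)/1.055)^2.4 ≈ 0.19120
  B=22: 22/255≈0.0863 > 0.04045 → ((0.0863+0.055)/1.055)^2.4 ≈ 0.00802
  L1 = 0.2126×0.45641 + 0.7152×0.19120 + 0.0722×0.00802 ≈ 0.23436
Color 2 (158,179,123):
  R=158: 158/255≈0.6196 > 0.04045 → ((0.6196+0.055)/1.055)^2.4 ≈ 0.34191
  G=179: 179/255≈0.7020 > 0.04045 → ((0.7020+0.055)/1.055)^2.4 ≈ 0.45079
  B=123: 123/255≈0.4824 > 0.04045 → ((0.4824+0.055)/1.055)^2.4 ≈ 0.19807
  L2 = 0.2126×0.34191 + 0.7152×0.45079 + 0.0722×0.19807 ≈ 0.40939
Lighter = 0.40939, Darker = 0.23436
Ratio = (L_lighter + 0.05) / (L_darker + 0.05)
Ratio = (0.40939 + 0.05) / (0.23436 + 0.05) = 0.45939 / 0.28436 ≈ 1.6155
Ratio ≈ 1.62:1


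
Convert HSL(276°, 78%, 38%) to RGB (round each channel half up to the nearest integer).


H=276°, S=0.78, L=0.38
C = (1-|2L-1|)×S = (1-|-0.24|)×0.78 = 0.5928
H' = H/60 = 276/60 ≈ 4.6000; X = C×(1-|H' mod 2 - 1|) = 0.35568
m = L - C/2 = 0.38 - 0.2964 = 0.0836
Sector ⌊H'⌋ = 4 → (R',G',B') = (0.35568, 0.0, 0.5928)
RGB = ((R'+m)×255, (G'+m)×255, (B'+m)×255) = (112.0164, 21.318, 172.482)
Round half up → RGB(112, 21, 172)


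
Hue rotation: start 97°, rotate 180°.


New hue = (H + rotation) mod 360
New hue = (97 + 180) mod 360
= 277 mod 360
= 277°


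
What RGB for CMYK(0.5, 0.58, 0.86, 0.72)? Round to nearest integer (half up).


R = 255 × (1-C) × (1-K) = 255 × 0.50 × 0.28 = 35.7 → 36
G = 255 × (1-M) × (1-K) = 255 × 0.42 × 0.28 = 29.988 → 30
B = 255 × (1-Y) × (1-K) = 255 × 0.14 × 0.28 = 9.996 → 10
= RGB(36, 30, 10)


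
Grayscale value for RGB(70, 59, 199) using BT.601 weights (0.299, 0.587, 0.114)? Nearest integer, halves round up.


Gray = 0.299×R + 0.587×G + 0.114×B
Gray = 0.299×70 + 0.587×59 + 0.114×199
Gray = 20.930 + 34.633 + 22.686
Gray = 78.249 → round half up → 78
Gray = 78


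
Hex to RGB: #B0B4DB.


B0 → 176 (R)
B4 → 180 (G)
DB → 219 (B)
= RGB(176, 180, 219)


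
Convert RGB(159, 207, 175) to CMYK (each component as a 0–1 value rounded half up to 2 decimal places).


R'=159/255≈0.6235, G'=207/255≈0.8118, B'=175/255≈0.6863
K = 1 - max(R',G',B') = 1 - 207/255 = 48/255 = 0.18823… → 0.19
(1-R'-K)/(1-K) simplifies to (max-R)/max with max = 207:
C = (207-159)/207 = 48/207 = 0.23188… → 0.23
M = (207-207)/207 = 0/207 = 0 → 0.00
Y = (207-175)/207 = 32/207 = 0.15458… → 0.15
= CMYK(0.23, 0.00, 0.15, 0.19)


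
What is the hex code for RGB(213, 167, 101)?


R = 213 → D5 (hex)
G = 167 → A7 (hex)
B = 101 → 65 (hex)
Hex = #D5A765


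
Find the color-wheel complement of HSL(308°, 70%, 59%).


Complement = opposite side of color wheel = hue + 180°
H' = (308 + 180) mod 360 = 128°
S and L unchanged.
= HSL(128°, 70%, 59%)


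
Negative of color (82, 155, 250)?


Invert: (255-R, 255-G, 255-B)
R: 255-82 = 173
G: 255-155 = 100
B: 255-250 = 5
= RGB(173, 100, 5)


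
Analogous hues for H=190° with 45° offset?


Base hue: 190°
Left analog: (190 - 45) mod 360 = 145°
Right analog: (190 + 45) mod 360 = 235°
Analogous hues = 145° and 235°


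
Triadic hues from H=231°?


Triadic: equally spaced at 120° intervals
H1 = 231°
H2 = (231 + 120) mod 360 = 351°
H3 = (231 + 240) mod 360 = 111°
Triadic = 231°, 351°, 111°


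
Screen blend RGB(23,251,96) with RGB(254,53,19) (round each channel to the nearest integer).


Screen: C = 255 - (255-A)×(255-B)/255, rounded to nearest integer
R: 255 - (255-23)×(255-254)/255 = 255 - 232/255 ≈ 255 - 0.910 = 254.090 → 254
G: 255 - (255-251)×(255-53)/255 = 255 - 808/255 ≈ 255 - 3.169 = 251.831 → 252
B: 255 - (255-96)×(255-19)/255 = 255 - 37524/255 ≈ 255 - 147.153 = 107.847 → 108
= RGB(254, 252, 108)


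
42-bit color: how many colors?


Colors = 2^bits = 2^42
= 4,398,046,511,104 colors


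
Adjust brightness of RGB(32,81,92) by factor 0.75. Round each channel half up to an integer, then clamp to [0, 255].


Multiply each channel by 0.75, round half up, clamp to [0, 255]
R: 32×0.75 = 24
G: 81×0.75 = 60.75 → round → 61
B: 92×0.75 = 69
= RGB(24, 61, 69)


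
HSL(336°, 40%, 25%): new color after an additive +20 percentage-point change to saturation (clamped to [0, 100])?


Original S = 40%
Adjustment = +20 percentage points
New S = 40 + (20) = 60
Clamp to [0, 100] → 60
= HSL(336°, 60%, 25%)


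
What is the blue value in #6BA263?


Color: #6BA263
R = 6B = 107
G = A2 = 162
B = 63 = 99
Blue = 99


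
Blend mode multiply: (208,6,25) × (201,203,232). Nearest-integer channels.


Multiply: C = A×B/255, rounded to nearest integer
R: 208×201/255 = 41808/255 ≈ 163.953 → 164
G: 6×203/255 = 1218/255 ≈ 4.776 → 5
B: 25×232/255 = 5800/255 ≈ 22.745 → 23
= RGB(164, 5, 23)


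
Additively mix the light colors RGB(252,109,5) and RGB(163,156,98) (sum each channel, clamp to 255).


Additive: each channel = min(255, C₁+C₂)
R: 252+163 = 415 → 255
G: 109+156 = 265 → 255
B: 5+98 = 103 → 103
= RGB(255, 255, 103)


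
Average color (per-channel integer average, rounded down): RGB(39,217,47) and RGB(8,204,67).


Midpoint: each channel = ⌊(C₁+C₂)/2⌋
R: ⌊(39+8)/2⌋ = 23
G: ⌊(217+204)/2⌋ = 210
B: ⌊(47+67)/2⌋ = 57
= RGB(23, 210, 57)


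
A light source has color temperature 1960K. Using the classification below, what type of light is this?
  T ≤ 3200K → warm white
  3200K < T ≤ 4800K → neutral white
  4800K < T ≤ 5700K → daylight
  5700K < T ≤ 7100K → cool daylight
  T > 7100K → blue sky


Temperature: 1960K
1960K ≤ 3200K → warm white
Classification: warm white
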